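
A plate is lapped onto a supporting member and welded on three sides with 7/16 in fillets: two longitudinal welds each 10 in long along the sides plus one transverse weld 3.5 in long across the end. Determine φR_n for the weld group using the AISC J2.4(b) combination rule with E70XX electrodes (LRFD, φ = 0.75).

E70XX → F_EXX = 70 ksi.
t_e = 0.707 × 0.4375 = 0.3093 in.
R_nwl = 0.6 × 70 × 0.3093 × 20 = 259.8 kips (longitudinal, 2 welds).
R_nwt = 0.6 × 70 × 0.3093 × 3.5 = 45.47 kips (transverse, base value).
(i) R_nwl + R_nwt = 305.3 kips; (ii) 0.85 R_nwl + 1.5 R_nwt = 289.1 kips.
R_n = max = 305.3 kips [governs: (i)]; φR_n = 229 kips.

φR_n ≈ 229 kips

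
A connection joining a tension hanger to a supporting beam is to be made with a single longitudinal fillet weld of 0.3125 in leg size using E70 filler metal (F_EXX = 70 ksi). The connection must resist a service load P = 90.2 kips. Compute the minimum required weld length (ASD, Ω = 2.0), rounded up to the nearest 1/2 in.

L = 19.5 in

Throat t_e = 0.707 × 0.3125 = 0.2209 in.
r_n/Ω = (0.6 × 70 × 0.2209) / 2.0 = 4.64 kip/in.
L_req = P / (r_n/Ω) = 90.2 / 4.64 = 19.44 in total.
Round up → use L = 19.5 in.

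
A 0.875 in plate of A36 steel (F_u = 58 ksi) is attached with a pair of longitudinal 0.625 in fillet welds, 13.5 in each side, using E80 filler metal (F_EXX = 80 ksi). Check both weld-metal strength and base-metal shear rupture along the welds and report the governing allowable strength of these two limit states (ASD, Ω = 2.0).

R_n/Ω ≈ 286 kips (weld metal governs)

t_e = 0.707 × 0.625 = 0.4419 in; L = 27 in.
Weld metal: R_n/Ω = (1/2.0) × 0.6 × 80 × 0.4419 × 27 = 286.3 kips.
Base metal (shear rupture): R_n/Ω = (1/2.0) × 0.6 × 58 × 0.875 × 27 = 411.1 kips.
Governing: weld metal.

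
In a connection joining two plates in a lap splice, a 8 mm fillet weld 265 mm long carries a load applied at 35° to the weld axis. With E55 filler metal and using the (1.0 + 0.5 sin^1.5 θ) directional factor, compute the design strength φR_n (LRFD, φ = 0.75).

E55XX → F_EXX = 550 MPa.
t_e = 0.707 × 8 = 5.656 mm; A_we = 5.656 × 265 = 1499 mm².
Directional factor: 1.0 + 0.5 sin^1.5(35°) = 1.217.
F_nw = 0.6 × 550 × 1.217 = 401.7 MPa.
φR_n = 0.75 × 401.7 × 1499 × 10⁻³ = 451.5 kN.

φR_n ≈ 452 kN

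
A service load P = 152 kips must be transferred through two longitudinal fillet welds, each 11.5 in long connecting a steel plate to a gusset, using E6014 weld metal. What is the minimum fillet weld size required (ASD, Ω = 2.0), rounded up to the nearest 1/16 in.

w = 9/16 in

E60XX → F_EXX = 60 ksi.
Total weld length L = 23 in.
Required throat t_e = P × Ω / (0.6 F_EXX × L) = 152 × 2.0 / (0.6 × 60 × 23) = 0.3671 in.
Required leg w = t_e / 0.707 = 0.5193 in → use 9/16 in.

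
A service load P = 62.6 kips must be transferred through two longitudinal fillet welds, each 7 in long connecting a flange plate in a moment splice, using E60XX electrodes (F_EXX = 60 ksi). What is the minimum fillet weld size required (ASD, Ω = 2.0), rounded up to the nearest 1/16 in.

Total weld length L = 14 in.
Required throat t_e = P × Ω / (0.6 F_EXX × L) = 62.6 × 2.0 / (0.6 × 60 × 14) = 0.2484 in.
Required leg w = t_e / 0.707 = 0.3514 in → use 3/8 in.

w = 3/8 in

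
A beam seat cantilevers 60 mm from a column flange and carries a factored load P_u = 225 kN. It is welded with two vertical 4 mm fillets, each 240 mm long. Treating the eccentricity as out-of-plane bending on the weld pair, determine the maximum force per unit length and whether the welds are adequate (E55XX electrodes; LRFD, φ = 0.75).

f_max ≈ 845 N/mm; NOT adequate

E55XX → F_EXX = 550 MPa.
L_w = 2 × 240 = 480 mm; section modulus (unit throat) S = 2 × L²/6 = 19200 mm².
Direct shear f_v = P/L_w = 225×10³/480 = 468.8 N/mm.
Moment M = P × e = 225×10³ × 60 = 13500000 N·mm; bending f_b = M/S = 703.1 N/mm.
f_max = √(f_v² + f_b²) = √(468.8² + 703.1²) = 845.1 N/mm.
φr_n = 0.75 × 0.6 × 550 × (0.707 × 4) = 699.9 N/mm → NOT adequate.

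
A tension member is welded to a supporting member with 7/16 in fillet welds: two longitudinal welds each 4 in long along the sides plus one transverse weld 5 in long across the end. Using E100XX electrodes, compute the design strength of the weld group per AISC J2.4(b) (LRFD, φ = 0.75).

E100XX → F_EXX = 100 ksi.
t_e = 0.707 × 0.4375 = 0.3093 in.
R_nwl = 0.6 × 100 × 0.3093 × 8 = 148.5 kip (longitudinal, 2 welds).
R_nwt = 0.6 × 100 × 0.3093 × 5 = 92.79 kip (transverse, base value).
(i) R_nwl + R_nwt = 241.3 kip; (ii) 0.85 R_nwl + 1.5 R_nwt = 265.4 kip.
R_n = max = 265.4 kip [governs: (ii)]; φR_n = 199 kip.

φR_n ≈ 199 kip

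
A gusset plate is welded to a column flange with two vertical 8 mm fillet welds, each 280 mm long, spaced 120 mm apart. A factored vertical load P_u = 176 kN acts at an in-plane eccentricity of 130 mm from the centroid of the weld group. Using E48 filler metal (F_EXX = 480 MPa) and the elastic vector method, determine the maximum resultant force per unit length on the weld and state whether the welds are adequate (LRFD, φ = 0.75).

f_max ≈ 792 N/mm; adequate

Total weld length L_w = 560 mm. Treat welds as unit-width lines.
Polar moment about centroid: J = 2[d³/12 + d(b/2)²] = 2[280³/12 + 280×60²] = 5675000 mm³.
Direct shear f_v = P/L_w = 176×10³ / 560 = 314.3 N/mm (vertical).
Torsion M = P·e = 176×10³ × 130 = 22880000 N·mm.
Critical point at (x, y) = (60, 140) from centroid. f_tx = M·y/J = 564.5 N/mm; f_ty = M·x/J = 241.9 N/mm.
Resultant f_max = √[f_tx² + (f_v + f_ty)²] = √[564.5² + (314.3 + 241.9)²] = 792.5 N/mm.
Capacity per unit length: φr_n = 0.75 × 0.6 × 480 × (0.707 × 8) = 1222 N/mm.
792.5 ≤ 1222 → adequate.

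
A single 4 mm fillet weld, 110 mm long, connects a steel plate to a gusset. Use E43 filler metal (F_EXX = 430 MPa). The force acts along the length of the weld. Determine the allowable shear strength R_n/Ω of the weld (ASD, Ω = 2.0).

Effective throat t_e = 0.707 × 4 = 2.828 mm.
Total length L = 110 mm; A_we = 2.828 × 110 = 311.1 mm².
F_nw = 0.6 F_EXX = 0.6 × 430 = 258 MPa.
R_n = 258 × 311.1 × 10⁻³ = 80.26 kN; R_n/Ω = 80.26/2.0 = 40.13 kN.

R_n/Ω ≈ 40.1 kN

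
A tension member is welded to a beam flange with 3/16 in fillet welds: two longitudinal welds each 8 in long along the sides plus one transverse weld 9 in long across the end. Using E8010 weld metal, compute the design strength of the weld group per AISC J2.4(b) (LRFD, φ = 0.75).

φR_n ≈ 129 kip

E80XX → F_EXX = 80 ksi.
t_e = 0.707 × 0.1875 = 0.1326 in.
R_nwl = 0.6 × 80 × 0.1326 × 16 = 101.8 kip (longitudinal, 2 welds).
R_nwt = 0.6 × 80 × 0.1326 × 9 = 57.27 kip (transverse, base value).
(i) R_nwl + R_nwt = 159.1 kip; (ii) 0.85 R_nwl + 1.5 R_nwt = 172.4 kip.
R_n = max = 172.4 kip [governs: (ii)]; φR_n = 129.3 kip.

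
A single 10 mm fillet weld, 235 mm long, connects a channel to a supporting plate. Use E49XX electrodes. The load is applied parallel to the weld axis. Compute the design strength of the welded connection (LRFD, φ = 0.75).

φR_n ≈ 366 kN

E49XX → F_EXX = 490 MPa.
Effective throat t_e = 0.707 × 10 = 7.07 mm.
Total length L = 235 mm; A_we = 7.07 × 235 = 1661 mm².
F_nw = 0.6 F_EXX = 0.6 × 490 = 294 MPa.
φR_n = 0.75 × 294 × 1661 × 10⁻³ = 366.3 kN.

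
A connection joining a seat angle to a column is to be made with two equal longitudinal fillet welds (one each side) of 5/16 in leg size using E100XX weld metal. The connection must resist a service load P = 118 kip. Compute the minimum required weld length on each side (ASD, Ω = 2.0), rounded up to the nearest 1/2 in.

E100XX → F_EXX = 100 ksi.
Throat t_e = 0.707 × 0.3125 = 0.2209 in.
r_n/Ω = (0.6 × 100 × 0.2209) / 2.0 = 6.628 kip/in.
L_req = P / (r_n/Ω) = 118 / 6.628 = 17.8 in total.
Per side: 17.8 / 2 = 8.901 in.
Round up → use L = 9 in on each side.

L = 9 in on each side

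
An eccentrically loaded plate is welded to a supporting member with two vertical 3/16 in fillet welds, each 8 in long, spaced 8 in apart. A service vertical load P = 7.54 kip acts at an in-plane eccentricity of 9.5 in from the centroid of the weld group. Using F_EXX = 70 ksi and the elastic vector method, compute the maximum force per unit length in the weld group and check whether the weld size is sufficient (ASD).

f_max ≈ 1.56 kip/in; adequate

Total weld length L_w = 16 in. Treat welds as unit-width lines.
Polar moment about centroid: J = 2[d³/12 + d(b/2)²] = 2[8³/12 + 8×4²] = 341.3 in³.
Direct shear f_v = P/L_w = 7.54 / 16 = 0.4713 kip/in (vertical).
Torsion M = P·e = 7.54 × 9.5 = 71.63 kip·in.
Critical point at (x, y) = (4, 4) from centroid. f_tx = M·y/J = 0.8394 kip/in; f_ty = M·x/J = 0.8394 kip/in.
Resultant f_max = √[f_tx² + (f_v + f_ty)²] = √[0.8394² + (0.4713 + 0.8394)²] = 1.556 kip/in.
Capacity per unit length: r_n/Ω = (1/2.0) × 0.6 × 70 × (0.707 × 0.1875) = 2.784 kip/in.
1.556 ≤ 2.784 → adequate.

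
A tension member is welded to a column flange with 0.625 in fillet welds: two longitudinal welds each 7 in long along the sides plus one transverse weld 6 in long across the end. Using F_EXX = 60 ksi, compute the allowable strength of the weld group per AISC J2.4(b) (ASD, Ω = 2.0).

t_e = 0.707 × 0.625 = 0.4419 in.
R_nwl = 0.6 × 60 × 0.4419 × 14 = 222.7 kip (longitudinal, 2 welds).
R_nwt = 0.6 × 60 × 0.4419 × 6 = 95.44 kip (transverse, base value).
(i) R_nwl + R_nwt = 318.1 kip; (ii) 0.85 R_nwl + 1.5 R_nwt = 332.5 kip.
R_n = max = 332.5 kip [governs: (ii)]; R_n/Ω = 166.2 kip.

R_n/Ω ≈ 166 kip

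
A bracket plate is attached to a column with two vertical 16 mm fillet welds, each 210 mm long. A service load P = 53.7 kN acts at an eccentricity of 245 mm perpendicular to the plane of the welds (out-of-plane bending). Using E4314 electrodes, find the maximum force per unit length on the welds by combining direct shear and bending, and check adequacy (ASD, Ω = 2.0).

E43XX → F_EXX = 430 MPa.
L_w = 2 × 210 = 420 mm; section modulus (unit throat) S = 2 × L²/6 = 14700 mm².
Direct shear f_v = P/L_w = 53.7×10³/420 = 127.9 N/mm.
Moment M = P × e = 53.7×10³ × 245 = 13156000 N·mm; bending f_b = M/S = 895 N/mm.
f_max = √(f_v² + f_b²) = √(127.9² + 895²) = 904.1 N/mm.
r_n/Ω = (1/2.0) × 0.6 × 430 × (0.707 × 16) = 1459 N/mm → adequate.

f_max ≈ 904 N/mm; adequate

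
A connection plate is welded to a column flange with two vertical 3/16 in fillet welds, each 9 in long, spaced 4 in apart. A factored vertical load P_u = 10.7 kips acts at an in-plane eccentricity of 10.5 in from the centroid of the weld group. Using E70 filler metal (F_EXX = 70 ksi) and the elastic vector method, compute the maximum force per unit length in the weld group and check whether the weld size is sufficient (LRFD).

f_max ≈ 3.15 kip/in; adequate

Total weld length L_w = 18 in. Treat welds as unit-width lines.
Polar moment about centroid: J = 2[d³/12 + d(b/2)²] = 2[9³/12 + 9×2²] = 193.5 in³.
Direct shear f_v = P/L_w = 10.7 / 18 = 0.5944 kip/in (vertical).
Torsion M = P·e = 10.7 × 10.5 = 112.35 kip·in.
Critical point at (x, y) = (2, 4.5) from centroid. f_tx = M·y/J = 2.613 kip/in; f_ty = M·x/J = 1.161 kip/in.
Resultant f_max = √[f_tx² + (f_v + f_ty)²] = √[2.613² + (0.5944 + 1.161)²] = 3.148 kip/in.
Capacity per unit length: φr_n = 0.75 × 0.6 × 70 × (0.707 × 0.1875) = 4.176 kip/in.
3.148 ≤ 4.176 → adequate.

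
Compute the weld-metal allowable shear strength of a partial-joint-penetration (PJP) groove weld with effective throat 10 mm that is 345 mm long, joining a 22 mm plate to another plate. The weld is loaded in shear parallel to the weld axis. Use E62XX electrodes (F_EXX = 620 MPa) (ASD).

R_n/Ω ≈ 642 kN

Effective throat (given) t_e = 10 mm.
A_we = 10 × 345 = 3450 mm².
F_nw = 0.6 F_EXX = 372 MPa.
R_n/Ω = (372 × 3450) / 2.0 × 10⁻³ = 641.7 kN.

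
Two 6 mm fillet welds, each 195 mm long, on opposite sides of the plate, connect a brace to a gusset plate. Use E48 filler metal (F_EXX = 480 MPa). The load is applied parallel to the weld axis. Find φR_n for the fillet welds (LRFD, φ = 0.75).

Effective throat t_e = 0.707 × 6 = 4.242 mm.
Total length L = 390 mm; A_we = 4.242 × 390 = 1654 mm².
F_nw = 0.6 F_EXX = 0.6 × 480 = 288 MPa.
φR_n = 0.75 × 288 × 1654 × 10⁻³ = 357.3 kN.

φR_n ≈ 357 kN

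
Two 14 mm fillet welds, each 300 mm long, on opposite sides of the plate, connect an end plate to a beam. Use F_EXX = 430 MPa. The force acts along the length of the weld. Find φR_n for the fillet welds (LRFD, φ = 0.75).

Effective throat t_e = 0.707 × 14 = 9.898 mm.
Total length L = 600 mm; A_we = 9.898 × 600 = 5939 mm².
F_nw = 0.6 F_EXX = 0.6 × 430 = 258 MPa.
φR_n = 0.75 × 258 × 5939 × 10⁻³ = 1149 kN.

φR_n ≈ 1150 kN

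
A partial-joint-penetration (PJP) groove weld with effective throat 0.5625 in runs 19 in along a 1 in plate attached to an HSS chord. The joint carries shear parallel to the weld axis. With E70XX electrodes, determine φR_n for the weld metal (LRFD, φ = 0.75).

φR_n ≈ 337 kip

E70XX → F_EXX = 70 ksi.
Effective throat (given) t_e = 0.5625 in.
A_we = 0.5625 × 19 = 10.69 in².
F_nw = 0.6 F_EXX = 42 ksi.
φR_n = 0.75 × 42 × 10.69 = 336.7 kip.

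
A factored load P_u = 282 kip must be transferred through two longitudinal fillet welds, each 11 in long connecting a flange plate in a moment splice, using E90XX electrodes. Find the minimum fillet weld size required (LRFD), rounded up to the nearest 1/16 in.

w = 1/2 in

E90XX → F_EXX = 90 ksi.
Total weld length L = 22 in.
Required throat t_e = P_u / (φ × 0.6 F_EXX × L) = 282 / (0.75 × 0.6 × 90 × 22) = 0.3165 in.
Required leg w = t_e / 0.707 = 0.4477 in → use 1/2 in.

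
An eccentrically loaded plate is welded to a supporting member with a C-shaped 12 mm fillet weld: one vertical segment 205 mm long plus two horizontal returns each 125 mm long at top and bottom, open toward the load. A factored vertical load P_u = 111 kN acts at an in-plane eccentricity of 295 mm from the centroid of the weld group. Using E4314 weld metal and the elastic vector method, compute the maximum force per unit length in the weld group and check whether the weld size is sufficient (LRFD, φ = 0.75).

f_max ≈ 1270 N/mm; adequate

E43XX → F_EXX = 430 MPa.
Total weld length L_w = 455 mm. Treat welds as unit-width lines.
Centroid: x̄ = 2×125×62.5 / 455 = 34.34 mm from the vertical weld.
Polar moment about centroid: J = I_x + I_y = [205³/12 + 2×125×102.5²] + [205×34.34² + 2(125³/12 + 125×28.16²)] = 4110000 mm³.
Direct shear f_v = P/L_w = 111×10³ / 455 = 244 N/mm (vertical).
Torsion M = P·e = 111×10³ × 295 = 32745000 N·mm.
Critical point at (x, y) = (90.66, 102.5) from centroid. f_tx = M·y/J = 816.6 N/mm; f_ty = M·x/J = 722.3 N/mm.
Resultant f_max = √[f_tx² + (f_v + f_ty)²] = √[816.6² + (244 + 722.3)²] = 1265 N/mm.
Capacity per unit length: φr_n = 0.75 × 0.6 × 430 × (0.707 × 12) = 1642 N/mm.
1265 ≤ 1642 → adequate.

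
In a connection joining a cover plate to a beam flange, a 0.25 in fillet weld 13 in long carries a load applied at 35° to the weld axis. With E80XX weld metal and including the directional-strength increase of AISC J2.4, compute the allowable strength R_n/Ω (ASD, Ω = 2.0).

E80XX → F_EXX = 80 ksi.
t_e = 0.707 × 0.25 = 0.1767 in; A_we = 0.1767 × 13 = 2.298 in².
Directional factor: 1.0 + 0.5 sin^1.5(35°) = 1.217.
F_nw = 0.6 × 80 × 1.217 = 58.43 ksi.
R_n/Ω = (58.43 × 2.298) / 2.0 = 67.12 kip.

R_n/Ω ≈ 67.1 kip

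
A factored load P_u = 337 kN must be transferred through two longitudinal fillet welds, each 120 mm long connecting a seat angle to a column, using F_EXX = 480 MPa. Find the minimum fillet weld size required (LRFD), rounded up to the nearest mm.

Total weld length L = 240 mm.
Required throat t_e = P_u / (φ × 0.6 F_EXX × L) = 337 / (0.75 × 0.6 × 480 × 240 × 10⁻³) = 6.501 mm.
Required leg w = t_e / 0.707 = 9.195 mm → use 10 mm.

w = 10 mm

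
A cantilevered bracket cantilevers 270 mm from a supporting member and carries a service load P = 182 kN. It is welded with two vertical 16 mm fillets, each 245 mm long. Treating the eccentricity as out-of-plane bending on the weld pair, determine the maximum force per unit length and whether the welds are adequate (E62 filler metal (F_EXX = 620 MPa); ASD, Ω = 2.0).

f_max ≈ 2480 N/mm; NOT adequate

L_w = 2 × 245 = 490 mm; section modulus (unit throat) S = 2 × L²/6 = 20010 mm².
Direct shear f_v = P/L_w = 182×10³/490 = 371.4 N/mm.
Moment M = P × e = 182×10³ × 270 = 49140000 N·mm; bending f_b = M/S = 2456 N/mm.
f_max = √(f_v² + f_b²) = √(371.4² + 2456²) = 2484 N/mm.
r_n/Ω = (1/2.0) × 0.6 × 620 × (0.707 × 16) = 2104 N/mm → NOT adequate.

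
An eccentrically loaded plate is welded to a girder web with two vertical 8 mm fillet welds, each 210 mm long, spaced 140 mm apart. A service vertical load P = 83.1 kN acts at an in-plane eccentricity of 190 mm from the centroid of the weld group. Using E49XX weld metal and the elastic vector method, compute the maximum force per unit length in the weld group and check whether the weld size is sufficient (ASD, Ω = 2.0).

E49XX → F_EXX = 490 MPa.
Total weld length L_w = 420 mm. Treat welds as unit-width lines.
Polar moment about centroid: J = 2[d³/12 + d(b/2)²] = 2[210³/12 + 210×70²] = 3602000 mm³.
Direct shear f_v = P/L_w = 83.1×10³ / 420 = 197.9 N/mm (vertical).
Torsion M = P·e = 83.1×10³ × 190 = 15789000 N·mm.
Critical point at (x, y) = (70, 105) from centroid. f_tx = M·y/J = 460.3 N/mm; f_ty = M·x/J = 306.9 N/mm.
Resultant f_max = √[f_tx² + (f_v + f_ty)²] = √[460.3² + (197.9 + 306.9)²] = 683.1 N/mm.
Capacity per unit length: r_n/Ω = (1/2.0) × 0.6 × 490 × (0.707 × 8) = 831.4 N/mm.
683.1 ≤ 831.4 → adequate.

f_max ≈ 683 N/mm; adequate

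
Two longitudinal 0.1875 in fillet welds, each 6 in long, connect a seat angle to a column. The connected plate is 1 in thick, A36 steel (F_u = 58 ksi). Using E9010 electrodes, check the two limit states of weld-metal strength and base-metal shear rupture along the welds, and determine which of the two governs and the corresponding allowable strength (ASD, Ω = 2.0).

E90XX → F_EXX = 90 ksi.
t_e = 0.707 × 0.1875 = 0.1326 in; L = 12 in.
Weld metal: R_n/Ω = (1/2.0) × 0.6 × 90 × 0.1326 × 12 = 42.95 kip.
Base metal (shear rupture): R_n/Ω = (1/2.0) × 0.6 × 58 × 1 × 12 = 208.8 kip.
Governing: weld metal.

R_n/Ω ≈ 43 kip (weld metal governs)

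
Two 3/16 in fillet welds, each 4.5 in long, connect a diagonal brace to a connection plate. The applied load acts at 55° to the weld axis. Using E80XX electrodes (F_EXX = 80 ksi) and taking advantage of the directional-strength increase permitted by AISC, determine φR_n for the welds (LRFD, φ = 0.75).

φR_n ≈ 58.9 kips

t_e = 0.707 × 0.1875 = 0.1326 in; A_we = 0.1326 × 9 = 1.193 in².
Directional factor: 1.0 + 0.5 sin^1.5(55°) = 1.371.
F_nw = 0.6 × 80 × 1.371 = 65.79 ksi.
φR_n = 0.75 × 65.79 × 1.193 = 58.87 kips.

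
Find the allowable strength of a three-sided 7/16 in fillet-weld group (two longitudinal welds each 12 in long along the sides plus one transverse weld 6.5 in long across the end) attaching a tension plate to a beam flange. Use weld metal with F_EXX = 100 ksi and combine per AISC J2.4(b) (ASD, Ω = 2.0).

t_e = 0.707 × 0.4375 = 0.3093 in.
R_nwl = 0.6 × 100 × 0.3093 × 24 = 445.4 kips (longitudinal, 2 welds).
R_nwt = 0.6 × 100 × 0.3093 × 6.5 = 120.6 kips (transverse, base value).
(i) R_nwl + R_nwt = 566 kips; (ii) 0.85 R_nwl + 1.5 R_nwt = 559.5 kips.
R_n = max = 566 kips [governs: (i)]; R_n/Ω = 283 kips.

R_n/Ω ≈ 283 kips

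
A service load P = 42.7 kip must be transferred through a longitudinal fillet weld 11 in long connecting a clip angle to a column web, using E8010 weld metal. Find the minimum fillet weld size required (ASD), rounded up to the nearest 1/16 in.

E80XX → F_EXX = 80 ksi.
Total weld length L = 11 in.
Required throat t_e = P × Ω / (0.6 F_EXX × L) = 42.7 × 2.0 / (0.6 × 80 × 11) = 0.1617 in.
Required leg w = t_e / 0.707 = 0.2288 in → use 1/4 in.

w = 1/4 in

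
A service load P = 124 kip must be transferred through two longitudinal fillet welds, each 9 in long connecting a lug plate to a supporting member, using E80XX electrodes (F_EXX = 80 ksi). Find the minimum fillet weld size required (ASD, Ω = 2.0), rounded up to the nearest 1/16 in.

w = 7/16 in

Total weld length L = 18 in.
Required throat t_e = P × Ω / (0.6 F_EXX × L) = 124 × 2.0 / (0.6 × 80 × 18) = 0.287 in.
Required leg w = t_e / 0.707 = 0.406 in → use 7/16 in.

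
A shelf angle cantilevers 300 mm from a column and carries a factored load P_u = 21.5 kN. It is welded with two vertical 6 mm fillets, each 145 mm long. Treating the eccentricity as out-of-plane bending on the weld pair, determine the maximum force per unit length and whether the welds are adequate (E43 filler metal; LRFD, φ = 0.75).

E43XX → F_EXX = 430 MPa.
L_w = 2 × 145 = 290 mm; section modulus (unit throat) S = 2 × L²/6 = 7008 mm².
Direct shear f_v = P/L_w = 21.5×10³/290 = 74.14 N/mm.
Moment M = P × e = 21.5×10³ × 300 = 6450000 N·mm; bending f_b = M/S = 920.3 N/mm.
f_max = √(f_v² + f_b²) = √(74.14² + 920.3²) = 923.3 N/mm.
φr_n = 0.75 × 0.6 × 430 × (0.707 × 6) = 820.8 N/mm → NOT adequate.

f_max ≈ 923 N/mm; NOT adequate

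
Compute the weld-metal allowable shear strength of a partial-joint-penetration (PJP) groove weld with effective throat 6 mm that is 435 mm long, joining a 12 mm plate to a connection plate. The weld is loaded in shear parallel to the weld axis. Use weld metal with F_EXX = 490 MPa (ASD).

R_n/Ω ≈ 384 kN

Effective throat (given) t_e = 6 mm.
A_we = 6 × 435 = 2610 mm².
F_nw = 0.6 F_EXX = 294 MPa.
R_n/Ω = (294 × 2610) / 2.0 × 10⁻³ = 383.7 kN.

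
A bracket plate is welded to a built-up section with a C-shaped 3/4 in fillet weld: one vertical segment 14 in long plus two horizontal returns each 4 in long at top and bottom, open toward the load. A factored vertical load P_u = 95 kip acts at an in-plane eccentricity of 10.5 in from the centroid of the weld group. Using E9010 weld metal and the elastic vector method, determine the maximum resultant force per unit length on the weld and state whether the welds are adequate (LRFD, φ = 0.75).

f_max ≈ 14.2 kip/in; adequate

E90XX → F_EXX = 90 ksi.
Total weld length L_w = 22 in. Treat welds as unit-width lines.
Centroid: x̄ = 2×4×2 / 22 = 0.7273 in from the vertical weld.
Polar moment about centroid: J = I_x + I_y = [14³/12 + 2×4×7²] + [14×0.7273² + 2(4³/12 + 4×1.273²)] = 651.7 in³.
Direct shear f_v = P/L_w = 95 / 22 = 4.318 kip/in (vertical).
Torsion M = P·e = 95 × 10.5 = 997.5 kip·in.
Critical point at (x, y) = (3.273, 7) from centroid. f_tx = M·y/J = 10.71 kip/in; f_ty = M·x/J = 5.009 kip/in.
Resultant f_max = √[f_tx² + (f_v + f_ty)²] = √[10.71² + (4.318 + 5.009)²] = 14.21 kip/in.
Capacity per unit length: φr_n = 0.75 × 0.6 × 90 × (0.707 × 0.75) = 21.48 kip/in.
14.21 ≤ 21.48 → adequate.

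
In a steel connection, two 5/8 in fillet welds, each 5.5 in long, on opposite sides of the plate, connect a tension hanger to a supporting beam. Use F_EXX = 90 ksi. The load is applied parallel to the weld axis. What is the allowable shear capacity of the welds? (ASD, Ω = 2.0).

Effective throat t_e = 0.707 × 0.625 = 0.4419 in.
Total length L = 11 in; A_we = 0.4419 × 11 = 4.861 in².
F_nw = 0.6 F_EXX = 0.6 × 90 = 54 ksi.
R_n = 54 × 4.861 = 262.5 kips; R_n/Ω = 262.5/2.0 = 131.2 kips.

R_n/Ω ≈ 131 kips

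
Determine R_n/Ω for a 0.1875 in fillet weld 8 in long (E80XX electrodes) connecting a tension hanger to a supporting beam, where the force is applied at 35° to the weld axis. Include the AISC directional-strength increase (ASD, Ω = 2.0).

R_n/Ω ≈ 31 kip

E80XX → F_EXX = 80 ksi.
t_e = 0.707 × 0.1875 = 0.1326 in; A_we = 0.1326 × 8 = 1.06 in².
Directional factor: 1.0 + 0.5 sin^1.5(35°) = 1.217.
F_nw = 0.6 × 80 × 1.217 = 58.43 ksi.
R_n/Ω = (58.43 × 1.06) / 2.0 = 30.98 kip.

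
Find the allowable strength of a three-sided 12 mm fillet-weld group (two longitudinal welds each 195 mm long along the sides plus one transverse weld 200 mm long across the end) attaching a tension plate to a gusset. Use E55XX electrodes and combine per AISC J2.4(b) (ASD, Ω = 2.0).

E55XX → F_EXX = 550 MPa.
t_e = 0.707 × 12 = 8.484 mm.
R_nwl = 0.6 × 550 × 8.484 × 390 × 10⁻³ = 1092 kN (longitudinal, 2 welds).
R_nwt = 0.6 × 550 × 8.484 × 200 × 10⁻³ = 559.9 kN (transverse, base value).
(i) R_nwl + R_nwt = 1652 kN; (ii) 0.85 R_nwl + 1.5 R_nwt = 1768 kN.
R_n = max = 1768 kN [governs: (ii)]; R_n/Ω = 884 kN.

R_n/Ω ≈ 884 kN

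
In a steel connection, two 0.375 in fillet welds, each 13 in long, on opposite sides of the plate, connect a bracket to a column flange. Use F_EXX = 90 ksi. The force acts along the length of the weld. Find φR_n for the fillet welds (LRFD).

φR_n ≈ 279 kip

Effective throat t_e = 0.707 × 0.375 = 0.2651 in.
Total length L = 26 in; A_we = 0.2651 × 26 = 6.893 in².
F_nw = 0.6 F_EXX = 0.6 × 90 = 54 ksi.
φR_n = 0.75 × 54 × 6.893 = 279.2 kip.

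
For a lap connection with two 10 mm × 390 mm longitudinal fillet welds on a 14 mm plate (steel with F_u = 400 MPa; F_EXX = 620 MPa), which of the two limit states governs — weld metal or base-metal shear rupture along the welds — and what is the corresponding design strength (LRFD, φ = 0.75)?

φR_n ≈ 1540 kN (weld metal governs)

t_e = 0.707 × 10 = 7.07 mm; L = 780 mm.
Weld metal: φR_n = 0.75 × 0.6 × 620 × 7.07 × 780 × 10⁻³ = 1539 kN.
Base metal (shear rupture): φR_n = 0.75 × 0.6 × 400 × 14 × 780 × 10⁻³ = 1966 kN.
Governing: weld metal.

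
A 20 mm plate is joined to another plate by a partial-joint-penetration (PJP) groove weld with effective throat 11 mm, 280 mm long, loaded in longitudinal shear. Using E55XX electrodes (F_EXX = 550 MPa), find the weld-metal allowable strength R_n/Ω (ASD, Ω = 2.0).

Effective throat (given) t_e = 11 mm.
A_we = 11 × 280 = 3080 mm².
F_nw = 0.6 F_EXX = 330 MPa.
R_n/Ω = (330 × 3080) / 2.0 × 10⁻³ = 508.2 kN.

R_n/Ω ≈ 508 kN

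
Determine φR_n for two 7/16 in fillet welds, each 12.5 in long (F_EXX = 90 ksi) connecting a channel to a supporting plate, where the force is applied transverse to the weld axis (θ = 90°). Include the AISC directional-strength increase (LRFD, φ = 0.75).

t_e = 0.707 × 0.4375 = 0.3093 in; A_we = 0.3093 × 25 = 7.733 in².
Directional factor: 1.0 + 0.5 sin^1.5(90°) = 1.5.
F_nw = 0.6 × 90 × 1.5 = 81 ksi.
φR_n = 0.75 × 81 × 7.733 = 469.8 kips.

φR_n ≈ 470 kips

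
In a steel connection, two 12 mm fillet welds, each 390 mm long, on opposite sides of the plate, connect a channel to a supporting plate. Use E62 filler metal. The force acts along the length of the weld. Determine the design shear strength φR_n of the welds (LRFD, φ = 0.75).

E62XX → F_EXX = 620 MPa.
Effective throat t_e = 0.707 × 12 = 8.484 mm.
Total length L = 780 mm; A_we = 8.484 × 780 = 6618 mm².
F_nw = 0.6 F_EXX = 0.6 × 620 = 372 MPa.
φR_n = 0.75 × 372 × 6618 × 10⁻³ = 1846 kN.

φR_n ≈ 1850 kN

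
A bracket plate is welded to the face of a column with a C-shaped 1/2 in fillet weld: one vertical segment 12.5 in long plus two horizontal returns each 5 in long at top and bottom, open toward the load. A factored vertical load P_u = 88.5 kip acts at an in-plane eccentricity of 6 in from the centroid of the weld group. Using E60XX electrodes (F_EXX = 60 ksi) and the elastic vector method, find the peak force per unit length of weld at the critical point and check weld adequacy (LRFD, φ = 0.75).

f_max ≈ 9.13 kip/in; adequate

Total weld length L_w = 22.5 in. Treat welds as unit-width lines.
Centroid: x̄ = 2×5×2.5 / 22.5 = 1.111 in from the vertical weld.
Polar moment about centroid: J = I_x + I_y = [12.5³/12 + 2×5×6.25²] + [12.5×1.111² + 2(5³/12 + 5×1.389²)] = 608.9 in³.
Direct shear f_v = P/L_w = 88.5 / 22.5 = 3.933 kip/in (vertical).
Torsion M = P·e = 88.5 × 6 = 531 kip·in.
Critical point at (x, y) = (3.889, 6.25) from centroid. f_tx = M·y/J = 5.45 kip/in; f_ty = M·x/J = 3.391 kip/in.
Resultant f_max = √[f_tx² + (f_v + f_ty)²] = √[5.45² + (3.933 + 3.391)²] = 9.13 kip/in.
Capacity per unit length: φr_n = 0.75 × 0.6 × 60 × (0.707 × 0.5) = 9.544 kip/in.
9.13 ≤ 9.544 → adequate.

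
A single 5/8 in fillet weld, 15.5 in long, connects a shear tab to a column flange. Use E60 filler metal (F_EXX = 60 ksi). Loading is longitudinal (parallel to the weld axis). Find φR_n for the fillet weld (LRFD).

φR_n ≈ 185 kips

Effective throat t_e = 0.707 × 0.625 = 0.4419 in.
Total length L = 15.5 in; A_we = 0.4419 × 15.5 = 6.849 in².
F_nw = 0.6 F_EXX = 0.6 × 60 = 36 ksi.
φR_n = 0.75 × 36 × 6.849 = 184.9 kips.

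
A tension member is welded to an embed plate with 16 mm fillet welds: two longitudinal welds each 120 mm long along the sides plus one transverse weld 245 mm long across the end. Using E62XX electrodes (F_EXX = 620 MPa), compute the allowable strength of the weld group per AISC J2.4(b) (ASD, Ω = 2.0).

t_e = 0.707 × 16 = 11.31 mm.
R_nwl = 0.6 × 620 × 11.31 × 240 × 10⁻³ = 1010 kN (longitudinal, 2 welds).
R_nwt = 0.6 × 620 × 11.31 × 245 × 10⁻³ = 1031 kN (transverse, base value).
(i) R_nwl + R_nwt = 2041 kN; (ii) 0.85 R_nwl + 1.5 R_nwt = 2405 kN.
R_n = max = 2405 kN [governs: (ii)]; R_n/Ω = 1202 kN.

R_n/Ω ≈ 1200 kN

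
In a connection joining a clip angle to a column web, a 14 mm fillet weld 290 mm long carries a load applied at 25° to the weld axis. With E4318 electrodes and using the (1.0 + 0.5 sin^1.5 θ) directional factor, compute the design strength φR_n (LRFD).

φR_n ≈ 632 kN

E43XX → F_EXX = 430 MPa.
t_e = 0.707 × 14 = 9.898 mm; A_we = 9.898 × 290 = 2870 mm².
Directional factor: 1.0 + 0.5 sin^1.5(25°) = 1.137.
F_nw = 0.6 × 430 × 1.137 = 293.4 MPa.
φR_n = 0.75 × 293.4 × 2870 × 10⁻³ = 631.7 kN.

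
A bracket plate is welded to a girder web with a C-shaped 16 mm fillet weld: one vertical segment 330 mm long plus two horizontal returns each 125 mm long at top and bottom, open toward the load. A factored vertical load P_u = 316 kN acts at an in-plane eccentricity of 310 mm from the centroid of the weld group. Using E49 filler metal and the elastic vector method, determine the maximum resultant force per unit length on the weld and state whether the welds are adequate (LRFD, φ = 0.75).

f_max ≈ 2090 N/mm; adequate

E49XX → F_EXX = 490 MPa.
Total weld length L_w = 580 mm. Treat welds as unit-width lines.
Centroid: x̄ = 2×125×62.5 / 580 = 26.94 mm from the vertical weld.
Polar moment about centroid: J = I_x + I_y = [330³/12 + 2×125×165²] + [330×26.94² + 2(125³/12 + 125×35.56²)] = 10680000 mm³.
Direct shear f_v = P/L_w = 316×10³ / 580 = 544.8 N/mm (vertical).
Torsion M = P·e = 316×10³ × 310 = 97960000 N·mm.
Critical point at (x, y) = (98.06, 165) from centroid. f_tx = M·y/J = 1513 N/mm; f_ty = M·x/J = 899.3 N/mm.
Resultant f_max = √[f_tx² + (f_v + f_ty)²] = √[1513² + (544.8 + 899.3)²] = 2092 N/mm.
Capacity per unit length: φr_n = 0.75 × 0.6 × 490 × (0.707 × 16) = 2494 N/mm.
2092 ≤ 2494 → adequate.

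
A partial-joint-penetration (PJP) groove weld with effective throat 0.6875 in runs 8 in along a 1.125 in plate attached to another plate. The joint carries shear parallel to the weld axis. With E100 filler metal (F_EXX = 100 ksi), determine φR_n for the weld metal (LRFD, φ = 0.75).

φR_n ≈ 248 kips

Effective throat (given) t_e = 0.6875 in.
A_we = 0.6875 × 8 = 5.5 in².
F_nw = 0.6 F_EXX = 60 ksi.
φR_n = 0.75 × 60 × 5.5 = 247.5 kips.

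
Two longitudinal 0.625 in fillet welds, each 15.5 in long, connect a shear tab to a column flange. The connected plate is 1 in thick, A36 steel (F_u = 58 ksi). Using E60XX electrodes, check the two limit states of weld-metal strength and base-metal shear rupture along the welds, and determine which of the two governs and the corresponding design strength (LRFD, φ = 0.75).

φR_n ≈ 370 kip (weld metal governs)

E60XX → F_EXX = 60 ksi.
t_e = 0.707 × 0.625 = 0.4419 in; L = 31 in.
Weld metal: φR_n = 0.75 × 0.6 × 60 × 0.4419 × 31 = 369.8 kip.
Base metal (shear rupture): φR_n = 0.75 × 0.6 × 58 × 1 × 31 = 809.1 kip.
Governing: weld metal.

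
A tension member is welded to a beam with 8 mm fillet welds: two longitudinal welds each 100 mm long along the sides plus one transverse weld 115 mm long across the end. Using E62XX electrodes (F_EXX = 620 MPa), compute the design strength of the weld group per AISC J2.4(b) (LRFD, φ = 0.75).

t_e = 0.707 × 8 = 5.656 mm.
R_nwl = 0.6 × 620 × 5.656 × 200 × 10⁻³ = 420.8 kN (longitudinal, 2 welds).
R_nwt = 0.6 × 620 × 5.656 × 115 × 10⁻³ = 242 kN (transverse, base value).
(i) R_nwl + R_nwt = 662.8 kN; (ii) 0.85 R_nwl + 1.5 R_nwt = 720.6 kN.
R_n = max = 720.6 kN [governs: (ii)]; φR_n = 540.5 kN.

φR_n ≈ 540 kN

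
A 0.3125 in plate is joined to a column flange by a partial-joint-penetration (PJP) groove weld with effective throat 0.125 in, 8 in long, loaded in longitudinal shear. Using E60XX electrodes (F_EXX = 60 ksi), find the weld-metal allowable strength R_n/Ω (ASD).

R_n/Ω ≈ 18 kips

Effective throat (given) t_e = 0.125 in.
A_we = 0.125 × 8 = 1 in².
F_nw = 0.6 F_EXX = 36 ksi.
R_n/Ω = (36 × 1) / 2.0 = 18 kips.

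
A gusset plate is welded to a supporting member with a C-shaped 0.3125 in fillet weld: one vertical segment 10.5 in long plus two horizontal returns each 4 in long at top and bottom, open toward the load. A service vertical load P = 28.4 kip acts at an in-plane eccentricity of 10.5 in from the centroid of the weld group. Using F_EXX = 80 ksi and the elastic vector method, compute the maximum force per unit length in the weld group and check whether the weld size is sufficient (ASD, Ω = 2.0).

f_max ≈ 6.2 kip/in; NOT adequate

Total weld length L_w = 18.5 in. Treat welds as unit-width lines.
Centroid: x̄ = 2×4×2 / 18.5 = 0.8649 in from the vertical weld.
Polar moment about centroid: J = I_x + I_y = [10.5³/12 + 2×4×5.25²] + [10.5×0.8649² + 2(4³/12 + 4×1.135²)] = 345.8 in³.
Direct shear f_v = P/L_w = 28.4 / 18.5 = 1.535 kip/in (vertical).
Torsion M = P·e = 28.4 × 10.5 = 298.2 kip·in.
Critical point at (x, y) = (3.135, 5.25) from centroid. f_tx = M·y/J = 4.527 kip/in; f_ty = M·x/J = 2.704 kip/in.
Resultant f_max = √[f_tx² + (f_v + f_ty)²] = √[4.527² + (1.535 + 2.704)²] = 6.202 kip/in.
Capacity per unit length: r_n/Ω = (1/2.0) × 0.6 × 80 × (0.707 × 0.3125) = 5.302 kip/in.
6.202 > 5.302 → NOT adequate.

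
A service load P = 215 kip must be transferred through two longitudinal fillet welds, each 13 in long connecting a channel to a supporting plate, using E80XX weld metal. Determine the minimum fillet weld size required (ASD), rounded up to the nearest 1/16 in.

E80XX → F_EXX = 80 ksi.
Total weld length L = 26 in.
Required throat t_e = P × Ω / (0.6 F_EXX × L) = 215 × 2.0 / (0.6 × 80 × 26) = 0.3446 in.
Required leg w = t_e / 0.707 = 0.4873 in → use 1/2 in.

w = 1/2 in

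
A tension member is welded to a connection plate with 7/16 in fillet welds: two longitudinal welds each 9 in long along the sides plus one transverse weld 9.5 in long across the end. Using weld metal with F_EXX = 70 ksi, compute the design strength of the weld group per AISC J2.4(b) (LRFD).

φR_n ≈ 288 kips

t_e = 0.707 × 0.4375 = 0.3093 in.
R_nwl = 0.6 × 70 × 0.3093 × 18 = 233.8 kips (longitudinal, 2 welds).
R_nwt = 0.6 × 70 × 0.3093 × 9.5 = 123.4 kips (transverse, base value).
(i) R_nwl + R_nwt = 357.3 kips; (ii) 0.85 R_nwl + 1.5 R_nwt = 383.9 kips.
R_n = max = 383.9 kips [governs: (ii)]; φR_n = 287.9 kips.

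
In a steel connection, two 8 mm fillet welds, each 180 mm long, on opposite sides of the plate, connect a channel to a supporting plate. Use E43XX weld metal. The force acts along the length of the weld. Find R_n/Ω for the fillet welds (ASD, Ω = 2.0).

E43XX → F_EXX = 430 MPa.
Effective throat t_e = 0.707 × 8 = 5.656 mm.
Total length L = 360 mm; A_we = 5.656 × 360 = 2036 mm².
F_nw = 0.6 F_EXX = 0.6 × 430 = 258 MPa.
R_n = 258 × 2036 × 10⁻³ = 525.3 kN; R_n/Ω = 525.3/2.0 = 262.7 kN.

R_n/Ω ≈ 263 kN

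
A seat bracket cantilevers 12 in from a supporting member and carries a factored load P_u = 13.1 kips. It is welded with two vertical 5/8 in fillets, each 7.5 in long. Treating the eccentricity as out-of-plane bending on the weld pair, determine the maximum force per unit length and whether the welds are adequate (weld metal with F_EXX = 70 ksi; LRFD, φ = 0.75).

f_max ≈ 8.43 kip/in; adequate

L_w = 2 × 7.5 = 15 in; section modulus (unit throat) S = 2 × L²/6 = 18.75 in².
Direct shear f_v = P/L_w = 13.1/15 = 0.8733 kip/in.
Moment M = P × e = 13.1 × 12 = 157.2 kip·in; bending f_b = M/S = 8.384 kip/in.
f_max = √(f_v² + f_b²) = √(0.8733² + 8.384²) = 8.429 kip/in.
φr_n = 0.75 × 0.6 × 70 × (0.707 × 0.625) = 13.92 kip/in → adequate.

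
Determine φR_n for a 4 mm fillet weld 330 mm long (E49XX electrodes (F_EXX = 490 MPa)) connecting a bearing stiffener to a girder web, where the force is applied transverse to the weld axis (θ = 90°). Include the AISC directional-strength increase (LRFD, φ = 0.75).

φR_n ≈ 309 kN

t_e = 0.707 × 4 = 2.828 mm; A_we = 2.828 × 330 = 933.2 mm².
Directional factor: 1.0 + 0.5 sin^1.5(90°) = 1.5.
F_nw = 0.6 × 490 × 1.5 = 441 MPa.
φR_n = 0.75 × 441 × 933.2 × 10⁻³ = 308.7 kN.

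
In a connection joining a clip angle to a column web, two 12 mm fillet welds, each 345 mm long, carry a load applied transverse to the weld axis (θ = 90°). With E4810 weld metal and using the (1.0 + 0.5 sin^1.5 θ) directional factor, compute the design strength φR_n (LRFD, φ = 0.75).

E48XX → F_EXX = 480 MPa.
t_e = 0.707 × 12 = 8.484 mm; A_we = 8.484 × 690 = 5854 mm².
Directional factor: 1.0 + 0.5 sin^1.5(90°) = 1.5.
F_nw = 0.6 × 480 × 1.5 = 432 MPa.
φR_n = 0.75 × 432 × 5854 × 10⁻³ = 1897 kN.

φR_n ≈ 1900 kN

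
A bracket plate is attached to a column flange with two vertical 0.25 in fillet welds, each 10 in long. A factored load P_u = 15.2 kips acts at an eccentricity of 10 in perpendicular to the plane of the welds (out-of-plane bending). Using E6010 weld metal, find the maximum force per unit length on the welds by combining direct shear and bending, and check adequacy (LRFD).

f_max ≈ 4.62 kip/in; adequate

E60XX → F_EXX = 60 ksi.
L_w = 2 × 10 = 20 in; section modulus (unit throat) S = 2 × L²/6 = 33.33 in².
Direct shear f_v = P/L_w = 15.2/20 = 0.76 kip/in.
Moment M = P × e = 15.2 × 10 = 152 kip·in; bending f_b = M/S = 4.56 kip/in.
f_max = √(f_v² + f_b²) = √(0.76² + 4.56²) = 4.623 kip/in.
φr_n = 0.75 × 0.6 × 60 × (0.707 × 0.25) = 4.772 kip/in → adequate.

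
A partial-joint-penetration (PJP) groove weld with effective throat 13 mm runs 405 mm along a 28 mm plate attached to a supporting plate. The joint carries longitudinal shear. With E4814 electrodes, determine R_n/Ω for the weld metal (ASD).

R_n/Ω ≈ 758 kN

E48XX → F_EXX = 480 MPa.
Effective throat (given) t_e = 13 mm.
A_we = 13 × 405 = 5265 mm².
F_nw = 0.6 F_EXX = 288 MPa.
R_n/Ω = (288 × 5265) / 2.0 × 10⁻³ = 758.2 kN.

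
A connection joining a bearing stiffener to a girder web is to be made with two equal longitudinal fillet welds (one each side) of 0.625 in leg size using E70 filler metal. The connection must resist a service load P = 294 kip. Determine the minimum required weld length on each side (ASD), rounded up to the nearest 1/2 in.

L = 16 in on each side

E70XX → F_EXX = 70 ksi.
Throat t_e = 0.707 × 0.625 = 0.4419 in.
r_n/Ω = (0.6 × 70 × 0.4419) / 2.0 = 9.279 kip/in.
L_req = P / (r_n/Ω) = 294 / 9.279 = 31.68 in total.
Per side: 31.68 / 2 = 15.84 in.
Round up → use L = 16 in on each side.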